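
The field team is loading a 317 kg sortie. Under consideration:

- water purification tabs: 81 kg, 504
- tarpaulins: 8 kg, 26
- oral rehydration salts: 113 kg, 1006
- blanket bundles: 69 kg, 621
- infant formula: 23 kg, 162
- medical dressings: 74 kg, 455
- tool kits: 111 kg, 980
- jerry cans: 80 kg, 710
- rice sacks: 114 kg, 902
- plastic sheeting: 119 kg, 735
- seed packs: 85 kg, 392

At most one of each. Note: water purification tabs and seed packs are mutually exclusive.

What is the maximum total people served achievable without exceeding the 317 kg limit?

A density-first pass picks tarpaulins + oral rehydration salts + blanket bundles + infant formula + jerry cans — 2525 at 293 kg.
Replace tarpaulins and jerry cans with tool kits: the trade gains 244 net, giving 2769 at 316 kg.
No other feasible combination exceeds 2769.

2769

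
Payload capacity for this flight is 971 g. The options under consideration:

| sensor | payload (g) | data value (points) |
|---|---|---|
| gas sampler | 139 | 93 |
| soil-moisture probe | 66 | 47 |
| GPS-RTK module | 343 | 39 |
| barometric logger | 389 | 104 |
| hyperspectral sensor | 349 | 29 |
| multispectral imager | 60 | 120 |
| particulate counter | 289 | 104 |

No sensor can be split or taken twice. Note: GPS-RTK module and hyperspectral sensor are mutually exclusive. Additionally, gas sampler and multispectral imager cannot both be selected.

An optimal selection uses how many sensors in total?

4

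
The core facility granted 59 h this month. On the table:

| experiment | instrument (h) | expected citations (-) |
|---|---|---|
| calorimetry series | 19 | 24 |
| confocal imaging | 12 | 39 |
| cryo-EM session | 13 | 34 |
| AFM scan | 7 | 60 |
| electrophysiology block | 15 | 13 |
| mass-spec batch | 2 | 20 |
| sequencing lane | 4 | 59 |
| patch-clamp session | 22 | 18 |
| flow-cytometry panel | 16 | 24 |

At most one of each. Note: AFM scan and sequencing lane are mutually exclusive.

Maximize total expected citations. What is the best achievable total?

Best packing: calorimetry series + confocal imaging + cryo-EM session + AFM scan + mass-spec batch — 53 h, 177 total.

177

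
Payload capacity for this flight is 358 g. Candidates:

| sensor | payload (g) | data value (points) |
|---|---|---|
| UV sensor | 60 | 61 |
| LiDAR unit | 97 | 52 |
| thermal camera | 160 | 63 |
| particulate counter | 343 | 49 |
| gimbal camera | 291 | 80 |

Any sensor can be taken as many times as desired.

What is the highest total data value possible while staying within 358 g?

305

By data value per g: UV sensor 1.02, LiDAR unit 0.54, thermal camera 0.39, gimbal camera 0.27 lead.
Taking 5×UV sensor: 300 g used, 305 in data value.
That's the maximum — no swap from here does better than 305.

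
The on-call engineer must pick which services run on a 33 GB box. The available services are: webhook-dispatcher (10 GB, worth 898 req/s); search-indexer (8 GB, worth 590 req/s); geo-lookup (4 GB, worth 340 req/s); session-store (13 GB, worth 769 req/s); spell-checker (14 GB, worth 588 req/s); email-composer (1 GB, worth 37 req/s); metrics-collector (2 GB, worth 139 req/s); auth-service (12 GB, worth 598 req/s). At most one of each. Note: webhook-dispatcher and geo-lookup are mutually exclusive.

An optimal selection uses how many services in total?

Optimal total is 2396.
For example webhook-dispatcher + search-indexer + session-store + metrics-collector achieves it, using 33 GB.
All optima have 4 services.

4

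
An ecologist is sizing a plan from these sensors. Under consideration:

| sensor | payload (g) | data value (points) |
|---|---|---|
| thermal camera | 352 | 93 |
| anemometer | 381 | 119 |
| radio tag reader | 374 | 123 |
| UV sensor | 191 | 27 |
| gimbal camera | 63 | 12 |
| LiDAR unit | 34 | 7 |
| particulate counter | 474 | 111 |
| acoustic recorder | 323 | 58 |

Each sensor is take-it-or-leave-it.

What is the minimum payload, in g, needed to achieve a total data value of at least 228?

Minimise g subject to total data value ≥ 228.
anemometer + radio tag reader: 242 data value at 755 g.
Any bundle with less than 755 g falls short of 228.

755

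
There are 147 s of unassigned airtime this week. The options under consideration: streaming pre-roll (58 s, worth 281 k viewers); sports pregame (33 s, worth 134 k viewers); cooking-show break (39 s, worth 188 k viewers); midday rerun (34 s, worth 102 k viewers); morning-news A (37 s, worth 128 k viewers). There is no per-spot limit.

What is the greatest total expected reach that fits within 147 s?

657

Taking the top-ratio spots first gives 2×streaming pre-roll for 562 (116 s).
Replace streaming pre-roll with 2×cooking-show break: the trade gains 95 net, giving 657 at 136 s.
The spare 11 s is too small for any remaining spot, and no exchange beats 657.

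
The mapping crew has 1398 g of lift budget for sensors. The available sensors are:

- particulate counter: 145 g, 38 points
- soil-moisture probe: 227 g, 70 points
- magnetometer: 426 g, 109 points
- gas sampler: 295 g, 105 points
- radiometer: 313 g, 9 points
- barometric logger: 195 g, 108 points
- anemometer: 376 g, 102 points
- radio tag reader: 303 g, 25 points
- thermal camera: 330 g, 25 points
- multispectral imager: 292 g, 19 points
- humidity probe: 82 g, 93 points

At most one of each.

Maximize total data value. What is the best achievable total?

523

Density check — humidity probe 1.13, barometric logger 0.55, gas sampler 0.36 are the best per g.
Filling by ratio: particulate counter + soil-moisture probe + gas sampler + barometric logger + anemometer + humidity probe for 516, with 78 g left unused.
The 376 g tied up in anemometer is better spent on magnetometer — total rises to 523 (1370 g).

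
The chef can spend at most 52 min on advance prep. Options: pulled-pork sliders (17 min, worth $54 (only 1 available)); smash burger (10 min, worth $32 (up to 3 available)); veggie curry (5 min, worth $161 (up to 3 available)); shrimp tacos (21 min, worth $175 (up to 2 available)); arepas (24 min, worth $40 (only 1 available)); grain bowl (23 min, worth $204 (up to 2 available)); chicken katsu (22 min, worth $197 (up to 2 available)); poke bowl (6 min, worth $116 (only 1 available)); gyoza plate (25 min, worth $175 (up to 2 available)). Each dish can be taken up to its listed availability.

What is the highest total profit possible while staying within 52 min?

806

By profit per min: veggie curry 32.20, poke bowl 19.33, chicken katsu 8.95, grain bowl 8.87 lead.
The ratio heuristic lands on 3×veggie curry + chicken katsu + poke bowl (796) but leaves 9 min idle.
Dropping chicken katsu frees 22 min; slotting in smash burger + shrimp tacos (31 min) lifts the total to 806 at 52 min.
Every other selection either busts 52 min or exceeds an availability limit or fails to beat 806.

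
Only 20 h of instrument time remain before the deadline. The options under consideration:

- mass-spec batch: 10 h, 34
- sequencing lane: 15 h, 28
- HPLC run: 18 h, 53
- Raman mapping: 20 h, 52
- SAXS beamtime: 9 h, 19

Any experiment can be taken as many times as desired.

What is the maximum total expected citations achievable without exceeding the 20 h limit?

Taking 2×mass-spec batch: 20 h used, 68 in expected citations.

68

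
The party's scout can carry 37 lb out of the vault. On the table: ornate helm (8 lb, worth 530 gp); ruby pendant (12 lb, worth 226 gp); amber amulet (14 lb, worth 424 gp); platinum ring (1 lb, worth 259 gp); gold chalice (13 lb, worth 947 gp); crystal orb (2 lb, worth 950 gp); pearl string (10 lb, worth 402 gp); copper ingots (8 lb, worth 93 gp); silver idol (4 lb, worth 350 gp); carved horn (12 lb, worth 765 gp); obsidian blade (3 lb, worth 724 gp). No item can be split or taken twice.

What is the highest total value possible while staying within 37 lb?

3995

Ranking by ratio (value/lb): crystal orb 475.00, platinum ring 259.00, obsidian blade 241.33, silver idol 87.50.
A density-first pass picks ornate helm + platinum ring + gold chalice + crystal orb + silver idol + obsidian blade — 3760 at 31 lb.
Replace ornate helm with carved horn: the trade gains 235 net, giving 3995 at 35 lb.
Next best is ornate helm + platinum ring + gold chalice + crystal orb + pearl string + obsidian blade at 3812 (37 lb) — short by 183.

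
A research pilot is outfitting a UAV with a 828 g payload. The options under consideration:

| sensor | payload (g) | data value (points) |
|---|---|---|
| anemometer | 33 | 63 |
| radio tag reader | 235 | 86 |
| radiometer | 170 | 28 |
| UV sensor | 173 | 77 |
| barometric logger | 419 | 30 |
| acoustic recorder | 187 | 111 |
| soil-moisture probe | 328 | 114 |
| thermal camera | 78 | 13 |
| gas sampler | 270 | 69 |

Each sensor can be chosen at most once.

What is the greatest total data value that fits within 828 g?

Filling by ratio: anemometer + radio tag reader + UV sensor + acoustic recorder + thermal camera for 350, with 122 g left unused.
The 235 g tied up in radio tag reader is better spent on soil-moisture probe — total rises to 378 (799 g).
Next best is anemometer + radio tag reader + acoustic recorder + soil-moisture probe at 374 (783 g) — short by 4.

378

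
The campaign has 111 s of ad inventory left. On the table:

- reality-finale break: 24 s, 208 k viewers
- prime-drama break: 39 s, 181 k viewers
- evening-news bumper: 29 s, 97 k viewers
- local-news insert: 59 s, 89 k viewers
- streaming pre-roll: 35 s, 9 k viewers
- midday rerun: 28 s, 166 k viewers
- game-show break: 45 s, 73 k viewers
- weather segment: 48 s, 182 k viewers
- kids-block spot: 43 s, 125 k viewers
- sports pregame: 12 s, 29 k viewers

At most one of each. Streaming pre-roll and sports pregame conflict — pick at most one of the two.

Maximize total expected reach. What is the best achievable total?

The ratio ordering already packs tightly: reality-finale break + prime-drama break + midday rerun + sports pregame, 103 s, 584.

584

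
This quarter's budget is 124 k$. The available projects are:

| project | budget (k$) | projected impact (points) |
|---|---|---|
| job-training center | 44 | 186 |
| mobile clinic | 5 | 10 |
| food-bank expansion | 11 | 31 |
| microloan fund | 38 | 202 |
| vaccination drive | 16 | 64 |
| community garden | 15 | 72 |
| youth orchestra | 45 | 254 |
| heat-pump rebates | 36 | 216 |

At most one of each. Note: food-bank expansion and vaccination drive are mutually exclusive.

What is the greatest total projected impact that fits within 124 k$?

682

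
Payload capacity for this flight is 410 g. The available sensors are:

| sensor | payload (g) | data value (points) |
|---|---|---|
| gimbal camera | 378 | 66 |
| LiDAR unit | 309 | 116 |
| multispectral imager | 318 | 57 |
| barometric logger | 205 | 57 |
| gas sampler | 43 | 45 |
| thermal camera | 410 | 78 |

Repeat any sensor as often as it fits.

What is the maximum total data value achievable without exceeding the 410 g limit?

9×gas sampler uses 387 of the 410 g and totals 405.
That's the maximum — no swap from here does better than 405.

405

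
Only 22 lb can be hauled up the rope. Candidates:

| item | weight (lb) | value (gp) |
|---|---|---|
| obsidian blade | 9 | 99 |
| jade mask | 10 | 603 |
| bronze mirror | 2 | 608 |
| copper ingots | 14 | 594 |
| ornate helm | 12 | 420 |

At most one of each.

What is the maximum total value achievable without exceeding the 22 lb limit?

1310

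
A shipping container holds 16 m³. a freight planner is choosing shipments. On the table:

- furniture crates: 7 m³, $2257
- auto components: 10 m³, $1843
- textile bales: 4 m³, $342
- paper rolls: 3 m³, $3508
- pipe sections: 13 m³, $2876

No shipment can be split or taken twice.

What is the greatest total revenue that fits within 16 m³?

Greedy by ratio would take furniture crates + textile bales + paper rolls: 14 m³ used, total 6107.
The 11 m³ tied up in furniture crates and textile bales is better spent on pipe sections — total rises to 6384 (16 m³).

6384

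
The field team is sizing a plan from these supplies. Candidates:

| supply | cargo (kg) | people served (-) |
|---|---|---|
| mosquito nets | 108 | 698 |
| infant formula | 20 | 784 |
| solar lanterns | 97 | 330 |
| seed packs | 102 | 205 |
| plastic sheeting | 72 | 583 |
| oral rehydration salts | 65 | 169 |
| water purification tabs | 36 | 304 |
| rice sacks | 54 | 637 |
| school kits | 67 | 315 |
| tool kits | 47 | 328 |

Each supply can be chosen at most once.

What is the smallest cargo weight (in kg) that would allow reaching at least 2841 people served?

290

Minimise kg subject to total people served ≥ 2841.
mosquito nets + infant formula + plastic sheeting + water purification tabs + rice sacks reaches 3006 using 290 kg.
No combination under 290 kg hits 2841.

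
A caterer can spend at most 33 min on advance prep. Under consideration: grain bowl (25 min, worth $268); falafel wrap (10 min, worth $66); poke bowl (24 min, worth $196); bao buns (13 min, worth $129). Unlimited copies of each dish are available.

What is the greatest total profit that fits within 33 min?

268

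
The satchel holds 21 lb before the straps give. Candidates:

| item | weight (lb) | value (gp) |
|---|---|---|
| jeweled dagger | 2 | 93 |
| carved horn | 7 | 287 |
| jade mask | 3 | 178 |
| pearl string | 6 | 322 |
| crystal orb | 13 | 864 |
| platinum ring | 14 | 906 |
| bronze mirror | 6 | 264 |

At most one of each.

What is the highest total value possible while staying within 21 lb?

1279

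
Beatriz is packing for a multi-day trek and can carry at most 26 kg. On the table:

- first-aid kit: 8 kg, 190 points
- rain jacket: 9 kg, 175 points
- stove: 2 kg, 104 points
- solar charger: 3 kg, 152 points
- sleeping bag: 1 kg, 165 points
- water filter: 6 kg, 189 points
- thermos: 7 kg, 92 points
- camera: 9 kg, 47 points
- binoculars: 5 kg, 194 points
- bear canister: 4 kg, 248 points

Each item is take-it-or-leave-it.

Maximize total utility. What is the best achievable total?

1090

Taking the top-ratio items first gives stove + solar charger + sleeping bag + water filter + binoculars + bear canister for 1052 (21 kg).
Replace solar charger with first-aid kit: the trade gains 38 net, giving 1090 at 26 kg.
No other feasible combination exceeds 1090.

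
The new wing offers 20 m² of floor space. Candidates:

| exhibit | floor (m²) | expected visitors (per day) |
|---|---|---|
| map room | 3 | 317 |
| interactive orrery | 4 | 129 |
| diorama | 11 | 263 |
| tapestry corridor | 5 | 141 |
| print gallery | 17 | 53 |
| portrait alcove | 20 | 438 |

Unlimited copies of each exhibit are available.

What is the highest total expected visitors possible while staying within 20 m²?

By expected visitors per m²: map room 105.67, interactive orrery 32.25, tapestry corridor 28.20 lead.
Taking 6×map room: 18 m² used, 1902 in expected visitors.
Nothing else within 20 m² beats 1902.

1902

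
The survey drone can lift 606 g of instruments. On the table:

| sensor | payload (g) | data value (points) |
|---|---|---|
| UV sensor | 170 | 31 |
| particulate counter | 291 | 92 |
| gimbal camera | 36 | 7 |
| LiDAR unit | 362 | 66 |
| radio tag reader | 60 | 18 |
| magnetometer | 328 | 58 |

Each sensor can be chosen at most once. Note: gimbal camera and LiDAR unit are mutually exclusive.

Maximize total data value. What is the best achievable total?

148

Ranking by ratio (data value/g): particulate counter 0.32, radio tag reader 0.30, gimbal camera 0.19.
UV sensor + particulate counter + gimbal camera + radio tag reader uses 557 of the 606 g and totals 148.
Runner-up UV sensor + particulate counter + radio tag reader tops out at 141.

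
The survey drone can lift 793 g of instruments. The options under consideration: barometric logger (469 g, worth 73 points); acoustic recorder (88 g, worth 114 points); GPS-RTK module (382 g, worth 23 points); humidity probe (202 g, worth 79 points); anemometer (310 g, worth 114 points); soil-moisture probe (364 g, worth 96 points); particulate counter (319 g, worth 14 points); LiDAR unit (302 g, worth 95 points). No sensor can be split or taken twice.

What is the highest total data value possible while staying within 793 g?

Taking the top-ratio sensors first gives acoustic recorder + humidity probe + anemometer for 307 (600 g).
Dropping humidity probe frees 202 g; slotting in soil-moisture probe (364 g) lifts the total to 324 at 762 g.

324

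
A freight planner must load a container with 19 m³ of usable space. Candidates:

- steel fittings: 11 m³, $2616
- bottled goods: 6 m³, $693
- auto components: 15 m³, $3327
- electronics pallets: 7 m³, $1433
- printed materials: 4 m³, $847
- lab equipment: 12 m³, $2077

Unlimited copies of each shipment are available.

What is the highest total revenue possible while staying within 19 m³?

By revenue per m³: steel fittings 237.82, auto components 221.80, printed materials 211.75 lead.
Steel fittings + 2×printed materials uses 19 of the 19 m³ and totals 4310.
Every other selection either busts 19 m³ or fails to beat 4310.

4310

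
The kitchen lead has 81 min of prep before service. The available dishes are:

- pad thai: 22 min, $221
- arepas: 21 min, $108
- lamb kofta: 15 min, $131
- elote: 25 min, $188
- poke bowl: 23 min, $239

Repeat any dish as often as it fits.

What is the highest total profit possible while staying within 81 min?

794

By profit per min: poke bowl 10.39, pad thai 10.05, lamb kofta 8.73 lead.
The ratio heuristic lands on 3×poke bowl (717) but leaves 12 min idle.
Dropping 3×poke bowl frees 69 min; slotting in 3×pad thai + lamb kofta (81 min) lifts the total to 794 at 81 min.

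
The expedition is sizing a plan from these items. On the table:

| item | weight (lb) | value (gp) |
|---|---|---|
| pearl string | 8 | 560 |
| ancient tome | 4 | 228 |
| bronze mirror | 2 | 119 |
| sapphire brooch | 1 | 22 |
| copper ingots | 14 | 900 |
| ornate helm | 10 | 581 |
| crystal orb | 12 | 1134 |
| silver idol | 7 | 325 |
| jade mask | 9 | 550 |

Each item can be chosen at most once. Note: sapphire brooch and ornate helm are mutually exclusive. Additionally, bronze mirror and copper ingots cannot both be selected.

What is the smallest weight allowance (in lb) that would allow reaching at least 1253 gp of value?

14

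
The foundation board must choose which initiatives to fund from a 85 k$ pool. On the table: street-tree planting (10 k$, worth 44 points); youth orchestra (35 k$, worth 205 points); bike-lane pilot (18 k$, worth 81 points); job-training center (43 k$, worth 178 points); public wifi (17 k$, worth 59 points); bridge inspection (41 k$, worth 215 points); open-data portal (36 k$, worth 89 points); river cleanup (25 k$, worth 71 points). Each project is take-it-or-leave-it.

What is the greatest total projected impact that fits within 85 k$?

Taking youth orchestra + bridge inspection: 76 k$ used, 420 in projected impact.
The closest alternative, job-training center + bridge inspection, reaches only 393.

420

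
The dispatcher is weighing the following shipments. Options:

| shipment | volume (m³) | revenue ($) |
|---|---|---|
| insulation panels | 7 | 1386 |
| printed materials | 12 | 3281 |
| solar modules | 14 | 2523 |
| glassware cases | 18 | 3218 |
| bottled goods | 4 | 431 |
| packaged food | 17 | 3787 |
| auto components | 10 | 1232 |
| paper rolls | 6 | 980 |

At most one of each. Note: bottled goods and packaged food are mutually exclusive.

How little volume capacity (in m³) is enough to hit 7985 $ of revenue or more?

35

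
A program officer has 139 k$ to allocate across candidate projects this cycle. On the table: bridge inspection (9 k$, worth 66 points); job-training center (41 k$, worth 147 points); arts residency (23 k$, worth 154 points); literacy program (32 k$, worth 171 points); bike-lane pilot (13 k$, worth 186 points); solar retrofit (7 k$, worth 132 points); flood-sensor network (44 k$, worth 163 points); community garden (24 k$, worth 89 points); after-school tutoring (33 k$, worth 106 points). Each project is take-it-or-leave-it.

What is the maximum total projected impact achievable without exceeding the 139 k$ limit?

The ratio heuristic lands on bridge inspection + arts residency + literacy program + bike-lane pilot + solar retrofit + community garden (798) but leaves 31 k$ idle.
Dropping community garden frees 24 k$; slotting in flood-sensor network (44 k$) lifts the total to 872 at 128 k$.
An exhaustive check of the 512 subsets confirms 872.

872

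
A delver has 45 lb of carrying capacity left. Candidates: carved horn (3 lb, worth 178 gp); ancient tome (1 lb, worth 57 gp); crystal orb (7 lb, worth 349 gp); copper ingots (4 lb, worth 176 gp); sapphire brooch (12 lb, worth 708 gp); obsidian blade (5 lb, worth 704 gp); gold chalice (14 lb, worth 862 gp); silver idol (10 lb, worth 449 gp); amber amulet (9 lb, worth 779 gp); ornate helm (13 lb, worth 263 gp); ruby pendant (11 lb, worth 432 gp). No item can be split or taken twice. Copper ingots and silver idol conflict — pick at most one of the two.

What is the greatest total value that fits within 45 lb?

3288

The ratio ordering already packs tightly: carved horn + ancient tome + sapphire brooch + obsidian blade + gold chalice + amber amulet, 44 lb, 3288.
That's the maximum — no feasible swap from here does better than 3288.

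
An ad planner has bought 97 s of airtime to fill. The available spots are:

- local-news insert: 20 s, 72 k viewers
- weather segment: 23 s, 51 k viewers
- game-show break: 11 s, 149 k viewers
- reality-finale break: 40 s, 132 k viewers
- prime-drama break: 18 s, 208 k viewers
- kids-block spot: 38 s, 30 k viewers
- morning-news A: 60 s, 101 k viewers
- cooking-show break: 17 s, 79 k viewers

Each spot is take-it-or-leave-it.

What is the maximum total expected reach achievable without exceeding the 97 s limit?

568

Taking the top-ratio spots first gives local-news insert + weather segment + game-show break + prime-drama break + cooking-show break for 559 (89 s).
Replace local-news insert and weather segment with reality-finale break: the trade gains 9 net, giving 568 at 86 s.
Runner-up local-news insert + game-show break + reality-finale break + prime-drama break tops out at 561.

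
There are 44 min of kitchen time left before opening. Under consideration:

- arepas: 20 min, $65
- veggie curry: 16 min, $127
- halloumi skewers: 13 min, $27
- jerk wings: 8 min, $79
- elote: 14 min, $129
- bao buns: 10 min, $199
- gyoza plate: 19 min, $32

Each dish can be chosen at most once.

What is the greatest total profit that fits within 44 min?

The ratio heuristic lands on jerk wings + elote + bao buns (407) but leaves 12 min idle.
Replace jerk wings with veggie curry: the trade gains 48 net, giving 455 at 40 min.
Next best is jerk wings + elote + bao buns at 407 (32 min) — short by 48.

455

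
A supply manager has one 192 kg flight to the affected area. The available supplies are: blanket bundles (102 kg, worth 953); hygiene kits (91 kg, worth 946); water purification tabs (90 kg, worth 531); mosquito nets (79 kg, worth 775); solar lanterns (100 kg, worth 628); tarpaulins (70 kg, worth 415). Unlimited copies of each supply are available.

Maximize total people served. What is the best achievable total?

1892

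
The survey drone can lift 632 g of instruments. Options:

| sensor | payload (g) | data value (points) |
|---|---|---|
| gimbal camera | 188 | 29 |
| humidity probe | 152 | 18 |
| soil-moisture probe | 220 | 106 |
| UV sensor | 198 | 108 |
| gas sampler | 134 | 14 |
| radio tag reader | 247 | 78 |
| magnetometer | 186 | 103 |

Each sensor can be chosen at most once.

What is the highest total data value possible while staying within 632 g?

317

Best packing: soil-moisture probe + UV sensor + magnetometer — 604 g, 317 total.
Next best is UV sensor + radio tag reader + magnetometer at 289 (631 g) — short by 28.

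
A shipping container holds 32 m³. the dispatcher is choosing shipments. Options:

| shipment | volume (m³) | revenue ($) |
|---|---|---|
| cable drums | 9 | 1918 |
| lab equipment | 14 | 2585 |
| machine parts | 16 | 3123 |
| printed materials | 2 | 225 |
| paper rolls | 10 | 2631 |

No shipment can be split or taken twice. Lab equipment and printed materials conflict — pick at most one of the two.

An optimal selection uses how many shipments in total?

The maximum revenue within 32 m³ is 5979.
For example machine parts + printed materials + paper rolls achieves it, using 28 m³.
Every optimal selection uses 3 shipments.

3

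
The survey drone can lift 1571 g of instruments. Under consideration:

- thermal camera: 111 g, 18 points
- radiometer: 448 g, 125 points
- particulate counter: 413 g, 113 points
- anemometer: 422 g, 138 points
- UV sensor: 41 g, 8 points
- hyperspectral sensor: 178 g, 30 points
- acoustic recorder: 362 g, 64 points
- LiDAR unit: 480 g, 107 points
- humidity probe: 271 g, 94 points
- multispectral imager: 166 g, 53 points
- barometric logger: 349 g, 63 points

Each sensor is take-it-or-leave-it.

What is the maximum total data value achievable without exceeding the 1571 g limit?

The ratio heuristic lands on radiometer + anemometer + UV sensor + hyperspectral sensor + humidity probe + multispectral imager (448) but leaves 45 g idle.
The 385 g tied up in UV sensor and hyperspectral sensor and multispectral imager is better spent on particulate counter — total rises to 470 (1554 g).
Every other selection either busts 1571 g or fails to beat 470.

470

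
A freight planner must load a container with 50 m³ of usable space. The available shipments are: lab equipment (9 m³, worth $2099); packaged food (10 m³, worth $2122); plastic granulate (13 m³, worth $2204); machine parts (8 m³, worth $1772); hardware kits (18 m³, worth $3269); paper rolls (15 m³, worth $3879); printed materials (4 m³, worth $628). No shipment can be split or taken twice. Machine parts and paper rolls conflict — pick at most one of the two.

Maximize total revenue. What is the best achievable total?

By revenue per m³: paper rolls 258.60, lab equipment 233.22, machine parts 221.50, packaged food 212.20 lead.
Lab equipment + packaged food + plastic granulate + paper rolls uses 47 of the 50 m³ and totals 10304.

10304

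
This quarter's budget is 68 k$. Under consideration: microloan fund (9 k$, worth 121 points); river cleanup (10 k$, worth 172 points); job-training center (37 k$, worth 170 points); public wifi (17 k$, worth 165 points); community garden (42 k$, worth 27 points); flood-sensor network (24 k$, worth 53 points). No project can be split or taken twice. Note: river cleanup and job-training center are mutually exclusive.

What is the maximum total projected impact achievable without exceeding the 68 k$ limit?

511

Microloan fund + river cleanup + public wifi + flood-sensor network uses 60 of the 68 k$ and totals 511.
Every other selection either busts 68 k$ or breaks a pairing rule or fails to beat 511.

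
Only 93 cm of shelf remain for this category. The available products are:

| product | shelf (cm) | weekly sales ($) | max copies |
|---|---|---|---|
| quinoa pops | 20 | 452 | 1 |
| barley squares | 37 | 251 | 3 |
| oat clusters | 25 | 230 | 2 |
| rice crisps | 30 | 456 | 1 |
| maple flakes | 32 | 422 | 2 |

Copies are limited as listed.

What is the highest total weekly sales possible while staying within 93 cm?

1330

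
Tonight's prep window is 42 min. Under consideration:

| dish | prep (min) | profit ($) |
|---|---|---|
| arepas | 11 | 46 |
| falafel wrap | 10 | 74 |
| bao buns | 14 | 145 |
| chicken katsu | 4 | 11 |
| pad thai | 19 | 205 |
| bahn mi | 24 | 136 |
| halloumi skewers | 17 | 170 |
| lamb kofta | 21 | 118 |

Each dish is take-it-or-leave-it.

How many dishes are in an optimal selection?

The maximum profit within 42 min is 389.
falafel wrap + bao buns + halloumi skewers hits 389 at 41 min.
Every optimal selection uses 3 dishes.

3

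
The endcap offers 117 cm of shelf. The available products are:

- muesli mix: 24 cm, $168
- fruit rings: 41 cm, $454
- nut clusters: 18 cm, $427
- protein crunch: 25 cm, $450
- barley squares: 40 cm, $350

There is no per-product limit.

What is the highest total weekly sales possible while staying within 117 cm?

2585

Greedy by ratio would take 6×nut clusters: 108 cm used, total 2562.
Replace nut clusters with protein crunch: the trade gains 23 net, giving 2585 at 115 cm.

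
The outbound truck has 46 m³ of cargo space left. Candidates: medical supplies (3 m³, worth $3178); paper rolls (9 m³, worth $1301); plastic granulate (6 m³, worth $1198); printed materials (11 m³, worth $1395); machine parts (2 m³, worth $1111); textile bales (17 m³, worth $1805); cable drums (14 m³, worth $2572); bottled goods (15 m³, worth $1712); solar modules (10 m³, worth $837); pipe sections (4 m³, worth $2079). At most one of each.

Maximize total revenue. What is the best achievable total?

Greedy by ratio would take medical supplies + paper rolls + plastic granulate + machine parts + cable drums + pipe sections: 38 m³ used, total 11439.
Dropping paper rolls frees 9 m³; slotting in textile bales (17 m³) lifts the total to 11943 at 46 m³.
Runner-up medical supplies + plastic granulate + machine parts + cable drums + bottled goods + pipe sections tops out at 11850.

11943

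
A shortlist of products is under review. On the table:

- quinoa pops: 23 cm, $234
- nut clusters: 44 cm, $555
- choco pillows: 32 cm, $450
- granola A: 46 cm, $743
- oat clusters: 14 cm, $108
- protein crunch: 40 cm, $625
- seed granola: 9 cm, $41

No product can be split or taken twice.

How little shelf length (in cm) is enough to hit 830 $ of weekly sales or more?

Look for the lowest-shelf combination reaching 830.
Taking granola A + oat clusters gives 851 (≥ 830) for 60 cm.
Any bundle with less than 60 cm falls short of 830.

60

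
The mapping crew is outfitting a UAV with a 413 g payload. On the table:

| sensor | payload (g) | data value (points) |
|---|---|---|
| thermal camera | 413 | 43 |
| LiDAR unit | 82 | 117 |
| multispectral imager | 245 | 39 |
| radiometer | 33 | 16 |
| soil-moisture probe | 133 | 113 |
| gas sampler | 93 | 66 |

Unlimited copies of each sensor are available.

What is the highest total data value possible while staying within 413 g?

Best packing: 5×LiDAR unit — 410 g, 585 total.
Nothing else within 413 g beats 585.

585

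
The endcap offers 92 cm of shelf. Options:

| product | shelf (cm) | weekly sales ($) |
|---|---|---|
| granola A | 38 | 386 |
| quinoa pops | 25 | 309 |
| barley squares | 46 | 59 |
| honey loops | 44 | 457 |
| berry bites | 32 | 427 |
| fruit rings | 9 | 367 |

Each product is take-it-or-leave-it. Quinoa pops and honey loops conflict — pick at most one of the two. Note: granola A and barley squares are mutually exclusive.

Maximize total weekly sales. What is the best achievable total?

Greedy by ratio would take quinoa pops + berry bites + fruit rings: 66 cm used, total 1103.
Replace quinoa pops with honey loops: the trade gains 148 net, giving 1251 at 85 cm.
Next best is granola A + honey loops + fruit rings at 1210 (91 cm) — short by 41.

1251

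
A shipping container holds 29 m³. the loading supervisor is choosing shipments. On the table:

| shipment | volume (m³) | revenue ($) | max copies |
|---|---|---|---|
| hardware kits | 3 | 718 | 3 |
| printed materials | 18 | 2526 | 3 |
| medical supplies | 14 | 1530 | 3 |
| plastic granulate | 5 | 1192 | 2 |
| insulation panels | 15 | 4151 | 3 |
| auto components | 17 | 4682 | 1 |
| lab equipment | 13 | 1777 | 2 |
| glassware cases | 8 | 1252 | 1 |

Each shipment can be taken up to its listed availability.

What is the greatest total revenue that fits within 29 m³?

7497

By revenue per m³: insulation panels 276.73, auto components 275.41, hardware kits 239.33 lead.
3×hardware kits + plastic granulate + insulation panels uses 29 of the 29 m³ and totals 7497.
That's the maximum — no swap from here does better than 7497.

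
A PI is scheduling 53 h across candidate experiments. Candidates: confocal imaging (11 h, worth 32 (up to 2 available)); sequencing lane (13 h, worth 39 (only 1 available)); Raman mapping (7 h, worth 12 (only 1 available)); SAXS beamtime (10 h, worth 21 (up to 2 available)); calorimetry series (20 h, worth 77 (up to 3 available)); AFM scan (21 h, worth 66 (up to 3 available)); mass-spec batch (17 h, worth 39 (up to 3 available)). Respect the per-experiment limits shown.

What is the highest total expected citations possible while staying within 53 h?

193

Sequencing lane + 2×calorimetry series uses 53 of the 53 h and totals 193.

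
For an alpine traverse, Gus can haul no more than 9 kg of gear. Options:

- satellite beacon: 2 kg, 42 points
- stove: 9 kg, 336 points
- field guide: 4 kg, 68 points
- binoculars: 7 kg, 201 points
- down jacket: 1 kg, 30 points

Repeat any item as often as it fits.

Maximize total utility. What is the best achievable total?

336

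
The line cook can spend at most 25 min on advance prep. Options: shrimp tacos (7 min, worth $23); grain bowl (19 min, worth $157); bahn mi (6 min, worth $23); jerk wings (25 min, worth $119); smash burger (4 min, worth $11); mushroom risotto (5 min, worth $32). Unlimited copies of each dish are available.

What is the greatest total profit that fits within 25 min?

189

The ratio ordering already packs tightly: grain bowl + mushroom risotto, 24 min, 189.
Every other selection either busts 25 min or fails to beat 189.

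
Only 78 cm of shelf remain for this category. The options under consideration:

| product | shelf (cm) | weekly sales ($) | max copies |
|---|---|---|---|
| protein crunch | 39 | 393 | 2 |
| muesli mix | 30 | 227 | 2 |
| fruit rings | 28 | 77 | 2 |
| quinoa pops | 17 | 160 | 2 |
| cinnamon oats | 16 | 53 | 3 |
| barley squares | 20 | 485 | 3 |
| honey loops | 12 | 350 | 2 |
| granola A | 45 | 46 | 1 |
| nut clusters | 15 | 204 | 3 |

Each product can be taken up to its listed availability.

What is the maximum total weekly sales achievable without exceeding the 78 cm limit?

By weekly sales per cm: honey loops 29.17, barley squares 24.25, nut clusters 13.60 lead.
A density-first pass picks 2×barley squares + 2×honey loops — 1670 at 64 cm.
The 12 cm tied up in honey loops is better spent on barley squares — total rises to 1805 (72 cm).
No other feasible combination exceeds 1805.

1805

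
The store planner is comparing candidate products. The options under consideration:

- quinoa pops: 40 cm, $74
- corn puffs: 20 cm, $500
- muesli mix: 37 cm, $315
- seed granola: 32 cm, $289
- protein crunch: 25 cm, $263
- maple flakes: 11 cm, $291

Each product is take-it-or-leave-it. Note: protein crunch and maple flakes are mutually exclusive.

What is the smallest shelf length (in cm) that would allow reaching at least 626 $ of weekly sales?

Minimise cm subject to total weekly sales ≥ 626.
Taking corn puffs + maple flakes gives 791 (≥ 626) for 31 cm.
Below 31 cm the best achievable stays under 626.

31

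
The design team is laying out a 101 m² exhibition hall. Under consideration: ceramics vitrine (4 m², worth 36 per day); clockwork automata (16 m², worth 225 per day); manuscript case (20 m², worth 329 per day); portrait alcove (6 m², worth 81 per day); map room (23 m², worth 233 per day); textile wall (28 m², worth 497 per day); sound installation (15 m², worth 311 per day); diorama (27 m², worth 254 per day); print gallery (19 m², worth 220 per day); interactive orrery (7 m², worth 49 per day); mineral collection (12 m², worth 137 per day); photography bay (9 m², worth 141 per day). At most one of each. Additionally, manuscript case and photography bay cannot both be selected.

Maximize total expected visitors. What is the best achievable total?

1616

Best packing: ceramics vitrine + clockwork automata + manuscript case + portrait alcove + textile wall + sound installation + mineral collection — 101 m², 1616 total.
Runner-up clockwork automata + manuscript case + textile wall + sound installation + print gallery tops out at 1582.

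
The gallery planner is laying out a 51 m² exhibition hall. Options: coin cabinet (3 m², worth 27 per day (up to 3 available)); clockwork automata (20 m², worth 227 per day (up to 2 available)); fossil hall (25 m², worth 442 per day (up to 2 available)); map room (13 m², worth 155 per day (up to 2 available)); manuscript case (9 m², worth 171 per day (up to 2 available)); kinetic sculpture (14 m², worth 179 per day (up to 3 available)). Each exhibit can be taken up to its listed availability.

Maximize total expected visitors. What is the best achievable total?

884

A density-first pass picks 2×coin cabinet + fossil hall + 2×manuscript case — 838 at 49 m².
Dropping 2×coin cabinet and 2×manuscript case frees 24 m²; slotting in fossil hall (25 m²) lifts the total to 884 at 50 m².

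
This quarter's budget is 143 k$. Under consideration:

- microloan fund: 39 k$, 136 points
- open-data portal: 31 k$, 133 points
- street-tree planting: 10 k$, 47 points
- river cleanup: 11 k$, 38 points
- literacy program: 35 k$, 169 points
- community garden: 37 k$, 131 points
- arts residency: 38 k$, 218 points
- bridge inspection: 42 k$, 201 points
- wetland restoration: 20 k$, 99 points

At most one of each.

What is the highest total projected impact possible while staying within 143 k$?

Ranking by ratio (projected impact/k$): arts residency 5.74, wetland restoration 4.95, literacy program 4.83, bridge inspection 4.79.
A density-first pass picks literacy program + arts residency + bridge inspection + wetland restoration — 687 at 135 k$.
Dropping literacy program frees 35 k$; slotting in open-data portal + street-tree planting (41 k$) lifts the total to 698 at 141 k$.

698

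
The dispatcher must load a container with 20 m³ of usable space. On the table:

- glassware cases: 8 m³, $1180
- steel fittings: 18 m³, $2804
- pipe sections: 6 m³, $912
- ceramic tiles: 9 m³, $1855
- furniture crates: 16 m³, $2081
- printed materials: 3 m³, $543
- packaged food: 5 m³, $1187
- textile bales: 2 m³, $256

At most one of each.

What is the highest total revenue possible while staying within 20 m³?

Taking the top-ratio shipments first gives ceramic tiles + printed materials + packaged food + textile bales for 3841 (19 m³).
The 5 m³ tied up in printed materials and textile bales is better spent on pipe sections — total rises to 3954 (20 m³).
Runner-up ceramic tiles + printed materials + packaged food + textile bales tops out at 3841.

3954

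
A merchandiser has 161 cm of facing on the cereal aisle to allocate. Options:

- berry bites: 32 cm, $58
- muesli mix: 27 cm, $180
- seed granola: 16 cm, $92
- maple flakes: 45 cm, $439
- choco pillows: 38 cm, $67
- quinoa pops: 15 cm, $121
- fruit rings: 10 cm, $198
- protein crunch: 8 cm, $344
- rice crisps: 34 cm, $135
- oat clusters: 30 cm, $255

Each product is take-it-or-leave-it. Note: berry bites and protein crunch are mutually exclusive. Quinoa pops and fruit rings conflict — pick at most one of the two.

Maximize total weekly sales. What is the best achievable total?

1551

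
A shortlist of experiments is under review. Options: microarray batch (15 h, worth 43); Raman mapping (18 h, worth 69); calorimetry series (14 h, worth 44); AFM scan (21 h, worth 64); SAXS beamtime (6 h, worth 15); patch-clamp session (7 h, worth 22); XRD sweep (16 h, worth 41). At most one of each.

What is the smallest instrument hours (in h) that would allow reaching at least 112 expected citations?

Minimise h subject to total expected citations ≥ 112.
Raman mapping + calorimetry series: 113 expected citations at 32 h.
Below 32 h the best achievable stays under 112.

32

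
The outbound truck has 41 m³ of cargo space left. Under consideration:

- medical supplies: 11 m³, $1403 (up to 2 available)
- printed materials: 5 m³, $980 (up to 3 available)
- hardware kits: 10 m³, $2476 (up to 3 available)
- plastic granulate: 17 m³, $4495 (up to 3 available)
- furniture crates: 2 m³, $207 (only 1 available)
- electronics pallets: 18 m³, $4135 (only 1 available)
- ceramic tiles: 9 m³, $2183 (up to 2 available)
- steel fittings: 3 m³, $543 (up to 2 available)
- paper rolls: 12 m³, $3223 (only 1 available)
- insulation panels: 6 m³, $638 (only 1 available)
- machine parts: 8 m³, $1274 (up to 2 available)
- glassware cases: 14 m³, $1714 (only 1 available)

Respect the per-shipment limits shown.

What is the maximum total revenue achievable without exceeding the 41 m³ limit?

Greedy by ratio would take hardware kits + plastic granulate + furniture crates + paper rolls: 41 m³ used, total 10401.
Replace hardware kits and furniture crates with ceramic tiles + steel fittings: the trade gains 43 net, giving 10444 at 41 m³.
No other feasible combination exceeds 10444.

10444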